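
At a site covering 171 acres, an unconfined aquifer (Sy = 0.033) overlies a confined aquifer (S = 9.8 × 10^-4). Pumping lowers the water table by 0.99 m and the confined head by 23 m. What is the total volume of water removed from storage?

ΔV ≈ 38200 m³

A = 171 acres = 6.92 × 10^5 m²
Unconfined: ΔV_u = Sy × A × Δh_u = 0.033 × 6.92 × 10^5 × 0.99 = 22610 m³
Confined: ΔV_c = S × A × Δh_c = 9.8 × 10^-4 × 6.92 × 10^5 × 23 = 15600 m³
Total ΔV = 22610 + 15600 = 38210 m³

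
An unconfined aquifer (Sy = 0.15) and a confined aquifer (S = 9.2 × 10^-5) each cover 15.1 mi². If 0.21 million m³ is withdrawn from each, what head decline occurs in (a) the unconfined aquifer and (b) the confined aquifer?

A = 15.1 mi² = 3.911 × 10^7 m²
ΔV = 0.21 million m³ = 2.1 × 10^5 m³
Unconfined: Δh_u = ΔV/(Sy·A) = 2.1 × 10^5/(0.15 × 3.911 × 10^7) = 0.0358 m
Confined: Δh_c = ΔV/(S·A) = 2.1 × 10^5/(9.2 × 10^-5 × 3.911 × 10^7) = 58.37 m

Δh_u ≈ 0.0358 m; Δh_c ≈ 58.4 m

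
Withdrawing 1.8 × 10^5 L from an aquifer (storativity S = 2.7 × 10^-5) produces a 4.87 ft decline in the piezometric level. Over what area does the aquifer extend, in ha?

A ≈ 449 ha

Δh = 4.87 ft = 1.484 m
ΔV = 1.8 × 10^5 L = 180 m³
A = ΔV / (S × Δh) = 180 / (2.7 × 10^-5 × 1.484) = 4.491 × 10^6 m²
A = 4.491 × 10^6 m² = 449.1 ha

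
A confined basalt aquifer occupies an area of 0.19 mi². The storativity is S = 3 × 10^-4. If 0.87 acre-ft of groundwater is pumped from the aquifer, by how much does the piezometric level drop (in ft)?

Δh ≈ 23.8 ft

A = 0.19 mi² = 4.921 × 10^5 m²
ΔV = 0.87 acre-ft = 1073 m³
Δh = ΔV / (S × A) = 1073 m³ / (3 × 10^-4 × 4.921 × 10^5 m²) = 7.269 m
Δh = 7.269 m = 23.85 ft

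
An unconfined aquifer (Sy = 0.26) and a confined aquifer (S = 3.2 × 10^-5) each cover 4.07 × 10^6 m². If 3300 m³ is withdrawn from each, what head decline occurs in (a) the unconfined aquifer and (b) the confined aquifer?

Δh_u ≈ 0.00312 m; Δh_c ≈ 25.3 m

Unconfined: Δh_u = ΔV/(Sy·A) = 3300/(0.26 × 4.07 × 10^6) = 0.003119 m
Confined: Δh_c = ΔV/(S·A) = 3300/(3.2 × 10^-5 × 4.07 × 10^6) = 25.34 m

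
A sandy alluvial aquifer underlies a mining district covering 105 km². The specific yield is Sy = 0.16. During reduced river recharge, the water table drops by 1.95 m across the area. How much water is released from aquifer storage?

ΔV ≈ 3.28 × 10^7 m³

A = 105 km² = 1.05 × 10^8 m²
ΔV = Sy × A × Δh = 0.16 × 1.05 × 10^8 m² × 1.95 m = 3.276 × 10^7 m³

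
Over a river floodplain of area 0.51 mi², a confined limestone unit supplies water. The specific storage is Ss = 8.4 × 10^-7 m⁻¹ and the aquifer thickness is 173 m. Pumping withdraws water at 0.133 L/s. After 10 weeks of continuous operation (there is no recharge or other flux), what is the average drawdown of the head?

S = Ss × b = 8.4 × 10^-7 m⁻¹ × 173 m = 1.453 × 10^-4
A = 0.51 mi² = 1.321 × 10^6 m²
Q = 0.133 L/s = 11.49 m³/d
t = 10 weeks = 70 d
ΔV = Q × t = 11.49 m³/d × 70 d = 804.4 m³
Δh = ΔV / (S × A) = 804.4 / (1.453 × 10^-4 × 1.321 × 10^6) = 4.191 m

Δh ≈ 4.19 m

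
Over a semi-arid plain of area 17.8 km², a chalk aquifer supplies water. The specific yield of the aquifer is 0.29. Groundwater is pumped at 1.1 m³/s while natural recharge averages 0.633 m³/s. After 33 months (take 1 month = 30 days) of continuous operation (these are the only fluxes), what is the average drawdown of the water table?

A = 17.8 km² = 1.78 × 10^7 m²
Net abstraction = 1.1 − 0.633 = 0.467 m³/s
Q_net = 0.467 m³/s = 40350 m³/d
t = 33 months = 990 d
ΔV = Q × t = 40350 m³/d × 990 d = 3.995 × 10^7 m³
Δh = ΔV / (Sy × A) = 3.995 × 10^7 / (0.29 × 1.78 × 10^7) = 7.738 m

Δh ≈ 7.74 m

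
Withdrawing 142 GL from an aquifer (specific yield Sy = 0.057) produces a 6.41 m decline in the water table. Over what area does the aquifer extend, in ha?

A ≈ 38900 ha

ΔV = 142 GL = 1.42 × 10^8 m³
A = ΔV / (Sy × Δh) = 1.42 × 10^8 / (0.057 × 6.41) = 3.886 × 10^8 m²
A = 3.886 × 10^8 m² = 38860 ha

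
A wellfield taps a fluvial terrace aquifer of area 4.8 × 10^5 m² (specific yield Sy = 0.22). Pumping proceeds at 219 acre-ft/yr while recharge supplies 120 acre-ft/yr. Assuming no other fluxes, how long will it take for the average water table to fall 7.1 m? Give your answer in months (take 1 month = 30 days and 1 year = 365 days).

t ≈ 74.7 months

ΔV = Sy × A × Δh = 0.22 × 4.8 × 10^5 × 7.1 = 7.498 × 10^5 m³
Net withdrawal = 219 − 120 = 99 acre-ft/yr = 334.6 m³/d
t = ΔV / Q = 7.498 × 10^5 m³ / 334.6 m³/d = 2241 d
t = 2241 d ≈ 74.7 months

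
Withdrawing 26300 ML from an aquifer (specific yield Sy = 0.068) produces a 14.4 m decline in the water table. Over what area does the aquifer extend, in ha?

A ≈ 2690 ha

ΔV = 26300 ML = 2.63 × 10^7 m³
A = ΔV / (Sy × Δh) = 2.63 × 10^7 / (0.068 × 14.4) = 2.686 × 10^7 m²
A = 2.686 × 10^7 m² = 2686 ha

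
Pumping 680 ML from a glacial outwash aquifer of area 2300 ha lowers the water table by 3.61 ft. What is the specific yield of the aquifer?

Sy ≈ 0.027

A = 2300 ha = 2.3 × 10^7 m²
Δh = 3.61 ft = 1.1 m
ΔV = 680 ML = 6.8 × 10^5 m³
Sy = ΔV / (A × Δh) = 6.8 × 10^5 m³ / (2.3 × 10^7 m² × 1.1 m) = 0.02687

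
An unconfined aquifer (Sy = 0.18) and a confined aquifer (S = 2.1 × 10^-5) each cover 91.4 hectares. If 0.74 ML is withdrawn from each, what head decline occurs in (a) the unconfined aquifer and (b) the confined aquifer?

A = 91.4 hectares = 9.14 × 10^5 m²
ΔV = 0.74 ML = 740 m³
Unconfined: Δh_u = ΔV/(Sy·A) = 740/(0.18 × 9.14 × 10^5) = 0.004498 m
Confined: Δh_c = ΔV/(S·A) = 740/(2.1 × 10^-5 × 9.14 × 10^5) = 38.55 m

Δh_u ≈ 0.0045 m; Δh_c ≈ 38.6 m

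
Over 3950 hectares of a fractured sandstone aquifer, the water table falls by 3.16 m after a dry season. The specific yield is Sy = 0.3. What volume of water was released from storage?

A = 3950 hectares = 3.95 × 10^7 m²
ΔV = Sy × A × Δh = 0.3 × 3.95 × 10^7 m² × 3.16 m = 3.745 × 10^7 m³

ΔV ≈ 3.74 × 10^7 m³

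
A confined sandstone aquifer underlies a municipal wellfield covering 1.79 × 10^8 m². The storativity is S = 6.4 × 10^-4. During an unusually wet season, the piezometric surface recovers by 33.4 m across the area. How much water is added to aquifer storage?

ΔV ≈ 3.83 × 10^6 m³

ΔV = S × A × Δh = 6.4 × 10^-4 × 1.79 × 10^8 m² × 33.4 m = 3.826 × 10^6 m³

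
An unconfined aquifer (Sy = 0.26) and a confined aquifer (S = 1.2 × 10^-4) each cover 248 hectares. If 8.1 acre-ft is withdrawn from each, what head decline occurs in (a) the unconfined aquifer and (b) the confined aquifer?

Δh_u ≈ 0.0155 m; Δh_c ≈ 33.6 m

A = 248 hectares = 2.48 × 10^6 m²
ΔV = 8.1 acre-ft = 9991 m³
Unconfined: Δh_u = ΔV/(Sy·A) = 9991/(0.26 × 2.48 × 10^6) = 0.0155 m
Confined: Δh_c = ΔV/(S·A) = 9991/(1.2 × 10^-4 × 2.48 × 10^6) = 33.57 m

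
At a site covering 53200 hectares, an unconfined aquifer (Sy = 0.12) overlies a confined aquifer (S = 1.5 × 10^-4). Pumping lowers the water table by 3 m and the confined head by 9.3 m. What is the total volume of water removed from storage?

A = 53200 hectares = 5.32 × 10^8 m²
Unconfined: ΔV_u = Sy × A × Δh_u = 0.12 × 5.32 × 10^8 × 3 = 1.915 × 10^8 m³
Confined: ΔV_c = S × A × Δh_c = 1.5 × 10^-4 × 5.32 × 10^8 × 9.3 = 7.421 × 10^5 m³
Total ΔV = 1.915 × 10^8 + 7.421 × 10^5 = 1.923 × 10^8 m³

ΔV ≈ 1.92 × 10^8 m³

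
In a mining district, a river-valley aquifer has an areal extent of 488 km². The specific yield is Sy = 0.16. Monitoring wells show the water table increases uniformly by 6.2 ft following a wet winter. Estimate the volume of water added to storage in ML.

ΔV ≈ 1.48 × 10^5 ML

A = 488 km² = 4.88 × 10^8 m²
Δh = 6.2 ft = 1.89 m
ΔV = Sy × A × Δh = 0.16 × 4.88 × 10^8 m² × 1.89 m = 1.476 × 10^8 m³
ΔV = 1.476 × 10^8 m³ = 1.476 × 10^5 ML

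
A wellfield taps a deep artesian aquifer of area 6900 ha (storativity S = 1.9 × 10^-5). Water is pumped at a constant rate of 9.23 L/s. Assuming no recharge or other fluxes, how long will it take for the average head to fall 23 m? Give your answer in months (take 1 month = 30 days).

t ≈ 1.26 months

A = 6900 ha = 6.9 × 10^7 m²
ΔV = S × A × Δh = 1.9 × 10^-5 × 6.9 × 10^7 × 23 = 30150 m³
Q = 9.23 L/s = 797.5 m³/d
t = ΔV / Q = 30150 m³ / 797.5 m³/d = 37.81 d
t = 37.81 d ≈ 1.26 months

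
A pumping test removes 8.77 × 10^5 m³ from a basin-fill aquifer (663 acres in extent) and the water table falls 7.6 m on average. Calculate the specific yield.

A = 663 acres = 2.683 × 10^6 m²
Sy = ΔV / (A × Δh) = 8.77 × 10^5 m³ / (2.683 × 10^6 m² × 7.6 m) = 0.04301

Sy ≈ 0.043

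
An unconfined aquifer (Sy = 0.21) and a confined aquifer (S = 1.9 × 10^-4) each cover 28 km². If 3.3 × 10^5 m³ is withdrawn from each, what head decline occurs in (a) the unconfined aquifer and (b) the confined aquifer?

Δh_u ≈ 0.0561 m; Δh_c ≈ 62 m

A = 28 km² = 2.8 × 10^7 m²
Unconfined: Δh_u = ΔV/(Sy·A) = 3.3 × 10^5/(0.21 × 2.8 × 10^7) = 0.05612 m
Confined: Δh_c = ΔV/(S·A) = 3.3 × 10^5/(1.9 × 10^-4 × 2.8 × 10^7) = 62.03 m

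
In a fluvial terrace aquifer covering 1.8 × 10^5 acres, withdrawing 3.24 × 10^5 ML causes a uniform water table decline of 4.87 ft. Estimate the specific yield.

Sy ≈ 0.3

A = 1.8 × 10^5 acres = 7.284 × 10^8 m²
Δh = 4.87 ft = 1.484 m
ΔV = 3.24 × 10^5 ML = 3.24 × 10^8 m³
Sy = ΔV / (A × Δh) = 3.24 × 10^8 m³ / (7.284 × 10^8 m² × 1.484 m) = 0.2996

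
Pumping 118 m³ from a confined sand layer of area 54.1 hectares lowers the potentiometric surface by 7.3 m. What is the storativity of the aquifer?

A = 54.1 hectares = 5.41 × 10^5 m²
S = ΔV / (A × Δh) = 118 m³ / (5.41 × 10^5 m² × 7.3 m) = 2.988 × 10^-5

S ≈ 3 × 10^-5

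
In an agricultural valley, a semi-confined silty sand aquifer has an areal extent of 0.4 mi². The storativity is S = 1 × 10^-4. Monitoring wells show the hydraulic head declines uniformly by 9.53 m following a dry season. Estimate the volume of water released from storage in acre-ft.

ΔV ≈ 0.8 acre-ft

A = 0.4 mi² = 1.036 × 10^6 m²
ΔV = S × A × Δh = 1 × 10^-4 × 1.036 × 10^6 m² × 9.53 m = 987.3 m³
ΔV = 987.3 m³ = 0.8004 acre-ft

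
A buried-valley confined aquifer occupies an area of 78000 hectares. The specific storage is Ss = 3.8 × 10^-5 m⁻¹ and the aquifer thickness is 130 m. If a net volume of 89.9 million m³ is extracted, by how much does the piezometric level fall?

Δh ≈ 23.3 m

S = Ss × b = 3.8 × 10^-5 m⁻¹ × 130 m = 4.94 × 10^-3
A = 78000 hectares = 7.8 × 10^8 m²
ΔV = 89.9 million m³ = 8.99 × 10^7 m³
Δh = ΔV / (S × A) = 8.99 × 10^7 m³ / (0.00494 × 7.8 × 10^8 m²) = 23.33 m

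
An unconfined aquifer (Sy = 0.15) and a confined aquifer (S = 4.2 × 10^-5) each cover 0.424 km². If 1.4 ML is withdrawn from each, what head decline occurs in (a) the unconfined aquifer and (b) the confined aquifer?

A = 0.424 km² = 4.24 × 10^5 m²
ΔV = 1.4 ML = 1400 m³
Unconfined: Δh_u = ΔV/(Sy·A) = 1400/(0.15 × 4.24 × 10^5) = 0.02201 m
Confined: Δh_c = ΔV/(S·A) = 1400/(4.2 × 10^-5 × 4.24 × 10^5) = 78.62 m

Δh_u ≈ 0.022 m; Δh_c ≈ 78.6 m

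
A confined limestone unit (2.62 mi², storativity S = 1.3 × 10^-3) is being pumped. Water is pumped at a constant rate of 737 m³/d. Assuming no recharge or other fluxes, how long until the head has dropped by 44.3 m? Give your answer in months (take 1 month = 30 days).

A = 2.62 mi² = 6.786 × 10^6 m²
ΔV = S × A × Δh = 0.0013 × 6.786 × 10^6 × 44.3 = 3.908 × 10^5 m³
t = ΔV / Q = 3.908 × 10^5 m³ / 737 m³/d = 530.2 d
t = 530.2 d ≈ 17.67 months

t ≈ 17.7 months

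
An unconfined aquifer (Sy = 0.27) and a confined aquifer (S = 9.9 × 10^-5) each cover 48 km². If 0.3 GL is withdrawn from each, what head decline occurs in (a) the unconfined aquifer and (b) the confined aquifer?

A = 48 km² = 4.8 × 10^7 m²
ΔV = 0.3 GL = 3 × 10^5 m³
Unconfined: Δh_u = ΔV/(Sy·A) = 3 × 10^5/(0.27 × 4.8 × 10^7) = 0.02315 m
Confined: Δh_c = ΔV/(S·A) = 3 × 10^5/(9.9 × 10^-5 × 4.8 × 10^7) = 63.13 m

Δh_u ≈ 0.0231 m; Δh_c ≈ 63.1 m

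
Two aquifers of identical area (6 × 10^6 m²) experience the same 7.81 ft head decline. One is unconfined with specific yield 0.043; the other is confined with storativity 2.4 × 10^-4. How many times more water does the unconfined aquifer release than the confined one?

Δh = 7.81 ft = 2.38 m
Unconfined: ΔV_u = Sy × A × Δh = 0.043 × 6 × 10^6 × 2.38 = 6.142 × 10^5 m³
Confined: ΔV_c = S × A × Δh = 2.4 × 10^-4 × 6 × 10^6 × 2.38 = 3428 m³
Ratio = ΔV_u / ΔV_c = Sy / S = 0.043 / 2.4 × 10^-4 = 179.2

ΔV_u / ΔV_c ≈ 179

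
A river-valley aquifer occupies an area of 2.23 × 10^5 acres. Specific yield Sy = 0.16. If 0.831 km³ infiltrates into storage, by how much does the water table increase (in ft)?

A = 2.23 × 10^5 acres = 9.024 × 10^8 m²
ΔV = 0.831 km³ = 8.31 × 10^8 m³
Δh = ΔV / (Sy × A) = 8.31 × 10^8 m³ / (0.16 × 9.024 × 10^8 m²) = 5.755 m
Δh = 5.755 m = 18.88 ft

Δh ≈ 18.9 ft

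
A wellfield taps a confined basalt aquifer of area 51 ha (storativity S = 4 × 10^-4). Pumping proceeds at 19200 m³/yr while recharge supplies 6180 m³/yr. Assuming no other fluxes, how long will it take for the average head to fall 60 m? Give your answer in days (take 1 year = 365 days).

t ≈ 343 days

A = 51 ha = 5.1 × 10^5 m²
ΔV = S × A × Δh = 4 × 10^-4 × 5.1 × 10^5 × 60 = 12240 m³
Net withdrawal = 19200 − 6180 = 13020 m³/yr = 35.67 m³/d
t = ΔV / Q = 12240 m³ / 35.67 m³/d = 343.1 d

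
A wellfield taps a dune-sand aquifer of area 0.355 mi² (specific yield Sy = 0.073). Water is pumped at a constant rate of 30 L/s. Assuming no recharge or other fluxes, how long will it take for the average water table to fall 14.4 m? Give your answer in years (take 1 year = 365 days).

A = 0.355 mi² = 9.194 × 10^5 m²
ΔV = Sy × A × Δh = 0.073 × 9.194 × 10^5 × 14.4 = 9.665 × 10^5 m³
Q = 30 L/s = 2592 m³/d
t = ΔV / Q = 9.665 × 10^5 m³ / 2592 m³/d = 372.9 d
t = 372.9 d ≈ 1.022 years

t ≈ 1.02 years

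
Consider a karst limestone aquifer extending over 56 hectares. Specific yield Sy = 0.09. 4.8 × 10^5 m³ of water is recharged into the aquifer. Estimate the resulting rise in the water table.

Δh ≈ 9.52 m

A = 56 hectares = 5.6 × 10^5 m²
Δh = ΔV / (Sy × A) = 4.8 × 10^5 m³ / (0.09 × 5.6 × 10^5 m²) = 9.524 m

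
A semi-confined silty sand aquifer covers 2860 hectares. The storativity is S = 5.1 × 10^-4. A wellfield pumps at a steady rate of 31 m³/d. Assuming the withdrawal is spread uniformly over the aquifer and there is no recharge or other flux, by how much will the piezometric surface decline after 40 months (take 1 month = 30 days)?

Δh ≈ 2.55 m

A = 2860 hectares = 2.86 × 10^7 m²
t = 40 months = 1200 d
ΔV = Q × t = 31 m³/d × 1200 d = 37200 m³
Δh = ΔV / (S × A) = 37200 / (5.1 × 10^-4 × 2.86 × 10^7) = 2.55 m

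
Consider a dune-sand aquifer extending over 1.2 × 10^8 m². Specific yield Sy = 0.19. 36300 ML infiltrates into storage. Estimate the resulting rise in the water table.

Δh ≈ 1.59 m

ΔV = 36300 ML = 3.63 × 10^7 m³
Δh = ΔV / (Sy × A) = 3.63 × 10^7 m³ / (0.19 × 1.2 × 10^8 m²) = 1.592 m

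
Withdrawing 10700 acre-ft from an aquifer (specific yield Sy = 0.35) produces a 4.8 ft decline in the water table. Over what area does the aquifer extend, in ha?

A ≈ 2580 ha

Δh = 4.8 ft = 1.463 m
ΔV = 10700 acre-ft = 1.32 × 10^7 m³
A = ΔV / (Sy × Δh) = 1.32 × 10^7 / (0.35 × 1.463) = 2.577 × 10^7 m²
A = 2.577 × 10^7 m² = 2577 ha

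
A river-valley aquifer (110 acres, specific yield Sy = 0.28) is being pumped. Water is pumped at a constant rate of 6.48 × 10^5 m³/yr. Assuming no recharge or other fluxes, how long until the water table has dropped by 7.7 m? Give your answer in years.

A = 110 acres = 4.452 × 10^5 m²
ΔV = Sy × A × Δh = 0.28 × 4.452 × 10^5 × 7.7 = 9.598 × 10^5 m³
Q = 6.48 × 10^5 m³/yr = 1775 m³/d
t = ΔV / Q = 9.598 × 10^5 m³ / 1775 m³/d = 540.6 d
t = 540.6 d ≈ 1.481 years

t ≈ 1.48 years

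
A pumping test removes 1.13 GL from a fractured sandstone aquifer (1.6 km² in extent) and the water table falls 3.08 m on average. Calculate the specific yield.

Sy ≈ 0.23

A = 1.6 km² = 1.6 × 10^6 m²
ΔV = 1.13 GL = 1.13 × 10^6 m³
Sy = ΔV / (A × Δh) = 1.13 × 10^6 m³ / (1.6 × 10^6 m² × 3.08 m) = 0.2293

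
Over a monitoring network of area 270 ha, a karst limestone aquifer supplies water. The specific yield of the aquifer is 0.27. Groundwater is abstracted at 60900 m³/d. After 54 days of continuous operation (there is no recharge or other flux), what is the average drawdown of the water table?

Δh ≈ 4.51 m

A = 270 ha = 2.7 × 10^6 m²
ΔV = Q × t = 60900 m³/d × 54 d = 3.289 × 10^6 m³
Δh = ΔV / (Sy × A) = 3.289 × 10^6 / (0.27 × 2.7 × 10^6) = 4.511 m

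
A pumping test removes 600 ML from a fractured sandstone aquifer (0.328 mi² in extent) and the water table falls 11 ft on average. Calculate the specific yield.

Sy ≈ 0.21

A = 0.328 mi² = 8.495 × 10^5 m²
Δh = 11 ft = 3.353 m
ΔV = 600 ML = 6 × 10^5 m³
Sy = ΔV / (A × Δh) = 6 × 10^5 m³ / (8.495 × 10^5 m² × 3.353 m) = 0.2107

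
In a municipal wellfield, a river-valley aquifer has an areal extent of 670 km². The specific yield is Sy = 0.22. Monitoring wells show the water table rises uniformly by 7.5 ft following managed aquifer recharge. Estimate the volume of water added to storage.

ΔV ≈ 3.37 × 10^8 m³

A = 670 km² = 6.7 × 10^8 m²
Δh = 7.5 ft = 2.286 m
ΔV = Sy × A × Δh = 0.22 × 6.7 × 10^8 m² × 2.286 m = 3.37 × 10^8 m³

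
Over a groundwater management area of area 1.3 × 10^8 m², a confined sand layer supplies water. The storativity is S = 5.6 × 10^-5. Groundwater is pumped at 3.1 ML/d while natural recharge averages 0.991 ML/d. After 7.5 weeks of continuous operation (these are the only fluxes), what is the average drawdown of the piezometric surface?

Net abstraction = 3.1 − 0.991 = 2.109 ML/d
Q_net = 2.109 ML/d = 2109 m³/d
t = 7.5 weeks = 52.5 d
ΔV = Q × t = 2109 m³/d × 52.5 d = 1.107 × 10^5 m³
Δh = ΔV / (S × A) = 1.107 × 10^5 / (5.6 × 10^-5 × 1.3 × 10^8) = 15.21 m

Δh ≈ 15.2 m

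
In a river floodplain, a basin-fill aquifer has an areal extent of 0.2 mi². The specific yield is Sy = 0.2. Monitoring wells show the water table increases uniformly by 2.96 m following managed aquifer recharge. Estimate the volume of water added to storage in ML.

A = 0.2 mi² = 5.18 × 10^5 m²
ΔV = Sy × A × Δh = 0.2 × 5.18 × 10^5 m² × 2.96 m = 3.067 × 10^5 m³
ΔV = 3.067 × 10^5 m³ = 306.7 ML

ΔV ≈ 307 ML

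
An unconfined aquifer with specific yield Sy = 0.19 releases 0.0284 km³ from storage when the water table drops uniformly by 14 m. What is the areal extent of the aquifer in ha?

A ≈ 1070 ha

ΔV = 0.0284 km³ = 2.84 × 10^7 m³
A = ΔV / (Sy × Δh) = 2.84 × 10^7 / (0.19 × 14) = 1.068 × 10^7 m²
A = 1.068 × 10^7 m² = 1068 ha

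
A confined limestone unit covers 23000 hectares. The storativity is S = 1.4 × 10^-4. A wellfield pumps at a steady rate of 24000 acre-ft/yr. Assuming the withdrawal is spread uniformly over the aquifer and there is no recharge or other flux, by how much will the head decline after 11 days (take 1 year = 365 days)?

A = 23000 hectares = 2.3 × 10^8 m²
Q = 24000 acre-ft/yr = 81110 m³/d
ΔV = Q × t = 81110 m³/d × 11 d = 8.922 × 10^5 m³
Δh = ΔV / (S × A) = 8.922 × 10^5 / (1.4 × 10^-4 × 2.3 × 10^8) = 27.71 m

Δh ≈ 27.7 m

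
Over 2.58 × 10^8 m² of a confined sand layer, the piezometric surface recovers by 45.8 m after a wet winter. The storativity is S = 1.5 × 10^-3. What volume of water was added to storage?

ΔV ≈ 1.77 × 10^7 m³

ΔV = S × A × Δh = 0.0015 × 2.58 × 10^8 m² × 45.8 m = 1.772 × 10^7 m³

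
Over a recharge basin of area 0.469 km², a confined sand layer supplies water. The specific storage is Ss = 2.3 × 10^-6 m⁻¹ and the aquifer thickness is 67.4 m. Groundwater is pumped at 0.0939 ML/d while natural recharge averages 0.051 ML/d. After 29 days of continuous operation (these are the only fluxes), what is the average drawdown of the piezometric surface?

Δh ≈ 17.1 m

S = Ss × b = 2.3 × 10^-6 m⁻¹ × 67.4 m = 1.55 × 10^-4
A = 0.469 km² = 4.69 × 10^5 m²
Net abstraction = 0.0939 − 0.051 = 0.0429 ML/d
Q_net = 0.0429 ML/d = 42.9 m³/d
ΔV = Q × t = 42.9 m³/d × 29 d = 1244 m³
Δh = ΔV / (S × A) = 1244 / (1.55 × 10^-4 × 4.69 × 10^5) = 17.11 m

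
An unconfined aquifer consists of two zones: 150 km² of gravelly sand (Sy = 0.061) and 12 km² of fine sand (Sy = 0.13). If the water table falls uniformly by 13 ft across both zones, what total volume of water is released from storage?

A₁ = 150 km² = 1.5 × 10^8 m²; A₂ = 12 km² = 1.2 × 10^7 m²
Δh = 13 ft = 3.962 m
ΔV₁ = 0.061 × 1.5 × 10^8 × 3.962 = 3.626 × 10^7 m³
ΔV₂ = 0.13 × 1.2 × 10^7 × 3.962 = 6.181 × 10^6 m³
ΔV = ΔV₁ + ΔV₂ = 4.244 × 10^7 m³

ΔV ≈ 4.24 × 10^7 m³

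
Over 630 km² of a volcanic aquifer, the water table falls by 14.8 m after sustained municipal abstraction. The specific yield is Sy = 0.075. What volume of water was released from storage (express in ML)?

ΔV ≈ 6.99 × 10^5 ML

A = 630 km² = 6.3 × 10^8 m²
ΔV = Sy × A × Δh = 0.075 × 6.3 × 10^8 m² × 14.8 m = 6.993 × 10^8 m³
ΔV = 6.993 × 10^8 m³ = 6.993 × 10^5 ML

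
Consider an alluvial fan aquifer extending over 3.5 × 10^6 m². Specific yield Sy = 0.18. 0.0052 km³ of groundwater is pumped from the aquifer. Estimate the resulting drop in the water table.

ΔV = 0.0052 km³ = 5.2 × 10^6 m³
Δh = ΔV / (Sy × A) = 5.2 × 10^6 m³ / (0.18 × 3.5 × 10^6 m²) = 8.254 m

Δh ≈ 8.25 m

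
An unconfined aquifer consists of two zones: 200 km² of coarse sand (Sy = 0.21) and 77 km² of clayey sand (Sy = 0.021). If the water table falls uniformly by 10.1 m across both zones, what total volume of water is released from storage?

A₁ = 200 km² = 2 × 10^8 m²; A₂ = 77 km² = 7.7 × 10^7 m²
ΔV₁ = 0.21 × 2 × 10^8 × 10.1 = 4.242 × 10^8 m³
ΔV₂ = 0.021 × 7.7 × 10^7 × 10.1 = 1.633 × 10^7 m³
ΔV = ΔV₁ + ΔV₂ = 4.405 × 10^8 m³

ΔV ≈ 4.41 × 10^8 m³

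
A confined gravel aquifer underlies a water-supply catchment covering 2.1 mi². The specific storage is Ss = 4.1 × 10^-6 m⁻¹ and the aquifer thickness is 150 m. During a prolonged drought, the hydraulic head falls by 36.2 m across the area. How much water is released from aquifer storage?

ΔV ≈ 1.21 × 10^5 m³

S = Ss × b = 4.1 × 10^-6 m⁻¹ × 150 m = 6.15 × 10^-4
A = 2.1 mi² = 5.439 × 10^6 m²
ΔV = S × A × Δh = 6.15 × 10^-4 × 5.439 × 10^6 m² × 36.2 m = 1.211 × 10^5 m³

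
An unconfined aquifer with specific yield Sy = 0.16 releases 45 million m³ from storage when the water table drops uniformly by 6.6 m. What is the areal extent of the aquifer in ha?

ΔV = 45 million m³ = 4.5 × 10^7 m³
A = ΔV / (Sy × Δh) = 4.5 × 10^7 / (0.16 × 6.6) = 4.261 × 10^7 m²
A = 4.261 × 10^7 m² = 4261 ha

A ≈ 4260 ha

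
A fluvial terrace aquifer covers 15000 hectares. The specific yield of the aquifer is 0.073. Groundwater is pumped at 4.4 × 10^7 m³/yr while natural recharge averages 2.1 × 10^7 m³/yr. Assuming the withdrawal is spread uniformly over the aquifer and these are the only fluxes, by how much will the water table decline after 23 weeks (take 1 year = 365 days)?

Δh ≈ 0.927 m

A = 15000 hectares = 1.5 × 10^8 m²
Net abstraction = 4.4 × 10^7 − 2.1 × 10^7 = 2.3 × 10^7 m³/yr
Q_net = 2.3 × 10^7 m³/yr = 63010 m³/d
t = 23 weeks = 161 d
ΔV = Q × t = 63010 m³/d × 161 d = 1.015 × 10^7 m³
Δh = ΔV / (Sy × A) = 1.015 × 10^7 / (0.073 × 1.5 × 10^8) = 0.9265 m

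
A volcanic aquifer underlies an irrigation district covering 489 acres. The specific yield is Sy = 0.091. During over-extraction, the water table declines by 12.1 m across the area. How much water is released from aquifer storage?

A = 489 acres = 1.979 × 10^6 m²
ΔV = Sy × A × Δh = 0.091 × 1.979 × 10^6 m² × 12.1 m = 2.179 × 10^6 m³

ΔV ≈ 2.18 × 10^6 m³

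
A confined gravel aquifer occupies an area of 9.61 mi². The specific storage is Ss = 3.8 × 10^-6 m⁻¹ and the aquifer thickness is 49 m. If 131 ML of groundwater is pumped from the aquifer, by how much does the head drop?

Δh ≈ 28.3 m

S = Ss × b = 3.8 × 10^-6 m⁻¹ × 49 m = 1.862 × 10^-4
A = 9.61 mi² = 2.489 × 10^7 m²
ΔV = 131 ML = 1.31 × 10^5 m³
Δh = ΔV / (S × A) = 1.31 × 10^5 m³ / (1.862 × 10^-4 × 2.489 × 10^7 m²) = 28.27 m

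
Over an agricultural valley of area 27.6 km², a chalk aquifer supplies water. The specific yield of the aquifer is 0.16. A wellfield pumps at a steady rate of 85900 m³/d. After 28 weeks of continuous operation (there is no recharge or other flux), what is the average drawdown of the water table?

Δh ≈ 3.81 m

A = 27.6 km² = 2.76 × 10^7 m²
t = 28 weeks = 196 d
ΔV = Q × t = 85900 m³/d × 196 d = 1.684 × 10^7 m³
Δh = ΔV / (Sy × A) = 1.684 × 10^7 / (0.16 × 2.76 × 10^7) = 3.813 m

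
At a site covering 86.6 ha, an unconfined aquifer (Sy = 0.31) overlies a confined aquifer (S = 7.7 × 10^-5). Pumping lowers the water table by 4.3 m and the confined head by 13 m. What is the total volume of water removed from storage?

ΔV ≈ 1.16 × 10^6 m³

A = 86.6 ha = 8.66 × 10^5 m²
Unconfined: ΔV_u = Sy × A × Δh_u = 0.31 × 8.66 × 10^5 × 4.3 = 1.154 × 10^6 m³
Confined: ΔV_c = S × A × Δh_c = 7.7 × 10^-5 × 8.66 × 10^5 × 13 = 866.9 m³
Total ΔV = 1.154 × 10^6 + 866.9 = 1.155 × 10^6 m³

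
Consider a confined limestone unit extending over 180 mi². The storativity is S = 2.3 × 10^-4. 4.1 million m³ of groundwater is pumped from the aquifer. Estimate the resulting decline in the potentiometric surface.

Δh ≈ 38.2 m

A = 180 mi² = 4.662 × 10^8 m²
ΔV = 4.1 million m³ = 4.1 × 10^6 m³
Δh = ΔV / (S × A) = 4.1 × 10^6 m³ / (2.3 × 10^-4 × 4.662 × 10^8 m²) = 38.24 m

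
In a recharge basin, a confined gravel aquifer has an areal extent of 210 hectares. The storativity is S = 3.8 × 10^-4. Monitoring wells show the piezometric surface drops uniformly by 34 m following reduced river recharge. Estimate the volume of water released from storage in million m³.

ΔV ≈ 0.0271 million m³

A = 210 hectares = 2.1 × 10^6 m²
ΔV = S × A × Δh = 3.8 × 10^-4 × 2.1 × 10^6 m² × 34 m = 27130 m³
ΔV = 27130 m³ = 0.02713 million m³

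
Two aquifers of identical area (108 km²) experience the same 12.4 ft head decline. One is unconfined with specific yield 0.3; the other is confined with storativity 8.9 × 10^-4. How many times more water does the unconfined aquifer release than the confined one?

ΔV_u / ΔV_c ≈ 337

A = 108 km² = 1.08 × 10^8 m²
Δh = 12.4 ft = 3.78 m
Unconfined: ΔV_u = Sy × A × Δh = 0.3 × 1.08 × 10^8 × 3.78 = 1.225 × 10^8 m³
Confined: ΔV_c = S × A × Δh = 8.9 × 10^-4 × 1.08 × 10^8 × 3.78 = 3.633 × 10^5 m³
Ratio = ΔV_u / ΔV_c = Sy / S = 0.3 / 8.9 × 10^-4 = 337.1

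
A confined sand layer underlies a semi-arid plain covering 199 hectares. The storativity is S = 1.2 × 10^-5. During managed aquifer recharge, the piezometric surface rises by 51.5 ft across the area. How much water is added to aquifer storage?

ΔV ≈ 375 m³

A = 199 hectares = 1.99 × 10^6 m²
Δh = 51.5 ft = 15.7 m
ΔV = S × A × Δh = 1.2 × 10^-5 × 1.99 × 10^6 m² × 15.7 m = 374.8 m³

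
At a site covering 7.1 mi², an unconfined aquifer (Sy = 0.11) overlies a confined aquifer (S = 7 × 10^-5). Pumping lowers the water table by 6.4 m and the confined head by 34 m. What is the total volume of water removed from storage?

A = 7.1 mi² = 1.839 × 10^7 m²
Unconfined: ΔV_u = Sy × A × Δh_u = 0.11 × 1.839 × 10^7 × 6.4 = 1.295 × 10^7 m³
Confined: ΔV_c = S × A × Δh_c = 7 × 10^-5 × 1.839 × 10^7 × 34 = 43770 m³
Total ΔV = 1.295 × 10^7 + 43770 = 1.299 × 10^7 m³

ΔV ≈ 1.3 × 10^7 m³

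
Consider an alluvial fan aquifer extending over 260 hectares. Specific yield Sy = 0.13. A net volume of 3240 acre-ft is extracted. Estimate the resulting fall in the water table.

Δh ≈ 11.8 m

A = 260 hectares = 2.6 × 10^6 m²
ΔV = 3240 acre-ft = 3.996 × 10^6 m³
Δh = ΔV / (Sy × A) = 3.996 × 10^6 m³ / (0.13 × 2.6 × 10^6 m²) = 11.82 m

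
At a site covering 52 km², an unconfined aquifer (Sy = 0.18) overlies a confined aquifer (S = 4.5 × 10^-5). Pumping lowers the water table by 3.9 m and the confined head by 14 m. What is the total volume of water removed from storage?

A = 52 km² = 5.2 × 10^7 m²
Unconfined: ΔV_u = Sy × A × Δh_u = 0.18 × 5.2 × 10^7 × 3.9 = 3.65 × 10^7 m³
Confined: ΔV_c = S × A × Δh_c = 4.5 × 10^-5 × 5.2 × 10^7 × 14 = 32760 m³
Total ΔV = 3.65 × 10^7 + 32760 = 3.654 × 10^7 m³

ΔV ≈ 3.65 × 10^7 m³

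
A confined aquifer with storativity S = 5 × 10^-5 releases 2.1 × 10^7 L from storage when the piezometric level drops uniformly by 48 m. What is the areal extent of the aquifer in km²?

A ≈ 8.75 km²

ΔV = 2.1 × 10^7 L = 21000 m³
A = ΔV / (S × Δh) = 21000 / (5 × 10^-5 × 48) = 8.75 × 10^6 m²
A = 8.75 × 10^6 m² = 8.75 km²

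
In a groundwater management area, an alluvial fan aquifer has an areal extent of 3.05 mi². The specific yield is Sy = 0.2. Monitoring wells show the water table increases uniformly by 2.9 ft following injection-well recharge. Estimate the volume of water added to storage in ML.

ΔV ≈ 1400 ML

A = 3.05 mi² = 7.899 × 10^6 m²
Δh = 2.9 ft = 0.8839 m
ΔV = Sy × A × Δh = 0.2 × 7.899 × 10^6 m² × 0.8839 m = 1.396 × 10^6 m³
ΔV = 1.396 × 10^6 m³ = 1396 ML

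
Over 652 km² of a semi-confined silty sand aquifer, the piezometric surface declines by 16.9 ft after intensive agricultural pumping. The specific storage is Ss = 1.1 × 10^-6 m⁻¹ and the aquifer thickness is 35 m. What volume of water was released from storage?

S = Ss × b = 1.1 × 10^-6 m⁻¹ × 35 m = 3.85 × 10^-5
A = 652 km² = 6.52 × 10^8 m²
Δh = 16.9 ft = 5.151 m
ΔV = S × A × Δh = 3.85 × 10^-5 × 6.52 × 10^8 m² × 5.151 m = 1.293 × 10^5 m³

ΔV ≈ 1.29 × 10^5 m³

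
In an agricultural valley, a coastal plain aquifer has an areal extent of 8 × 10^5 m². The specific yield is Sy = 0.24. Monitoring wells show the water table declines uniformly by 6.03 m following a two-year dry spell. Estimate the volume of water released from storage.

ΔV = Sy × A × Δh = 0.24 × 8 × 10^5 m² × 6.03 m = 1.158 × 10^6 m³

ΔV ≈ 1.16 × 10^6 m³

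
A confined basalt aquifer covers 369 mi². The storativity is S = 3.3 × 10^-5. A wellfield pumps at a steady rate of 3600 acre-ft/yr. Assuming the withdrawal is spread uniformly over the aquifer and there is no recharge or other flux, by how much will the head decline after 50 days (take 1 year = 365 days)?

Δh ≈ 19.3 m

A = 369 mi² = 9.557 × 10^8 m²
Q = 3600 acre-ft/yr = 12170 m³/d
ΔV = Q × t = 12170 m³/d × 50 d = 6.083 × 10^5 m³
Δh = ΔV / (S × A) = 6.083 × 10^5 / (3.3 × 10^-5 × 9.557 × 10^8) = 19.29 m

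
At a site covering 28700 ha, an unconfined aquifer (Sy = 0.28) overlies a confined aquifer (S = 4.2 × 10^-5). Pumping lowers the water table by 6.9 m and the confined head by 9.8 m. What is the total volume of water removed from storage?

ΔV ≈ 5.55 × 10^8 m³

A = 28700 ha = 2.87 × 10^8 m²
Unconfined: ΔV_u = Sy × A × Δh_u = 0.28 × 2.87 × 10^8 × 6.9 = 5.545 × 10^8 m³
Confined: ΔV_c = S × A × Δh_c = 4.2 × 10^-5 × 2.87 × 10^8 × 9.8 = 1.181 × 10^5 m³
Total ΔV = 5.545 × 10^8 + 1.181 × 10^5 = 5.546 × 10^8 m³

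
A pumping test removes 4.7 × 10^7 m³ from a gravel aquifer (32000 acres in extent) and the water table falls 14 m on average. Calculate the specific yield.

Sy ≈ 0.026

A = 32000 acres = 1.295 × 10^8 m²
Sy = ΔV / (A × Δh) = 4.7 × 10^7 m³ / (1.295 × 10^8 m² × 14 m) = 0.02592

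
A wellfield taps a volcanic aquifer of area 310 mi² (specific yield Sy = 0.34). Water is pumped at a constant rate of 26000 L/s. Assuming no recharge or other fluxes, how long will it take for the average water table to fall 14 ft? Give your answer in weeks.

A = 310 mi² = 8.029 × 10^8 m²
Δh = 14 ft = 4.267 m
ΔV = Sy × A × Δh = 0.34 × 8.029 × 10^8 × 4.267 = 1.165 × 10^9 m³
Q = 26000 L/s = 2.246 × 10^6 m³/d
t = ΔV / Q = 1.165 × 10^9 m³ / 2.246 × 10^6 m³/d = 518.6 d
t = 518.6 d ≈ 74.08 weeks

t ≈ 74.1 weeks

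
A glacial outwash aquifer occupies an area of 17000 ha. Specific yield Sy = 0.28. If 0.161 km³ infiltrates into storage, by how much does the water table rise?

Δh ≈ 3.38 m

A = 17000 ha = 1.7 × 10^8 m²
ΔV = 0.161 km³ = 1.61 × 10^8 m³
Δh = ΔV / (Sy × A) = 1.61 × 10^8 m³ / (0.28 × 1.7 × 10^8 m²) = 3.382 m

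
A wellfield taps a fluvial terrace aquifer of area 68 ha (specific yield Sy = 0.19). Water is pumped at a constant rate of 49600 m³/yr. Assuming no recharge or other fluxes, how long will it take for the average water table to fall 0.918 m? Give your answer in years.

t ≈ 2.39 years

A = 68 ha = 6.8 × 10^5 m²
ΔV = Sy × A × Δh = 0.19 × 6.8 × 10^5 × 0.918 = 1.186 × 10^5 m³
Q = 49600 m³/yr = 135.9 m³/d
t = ΔV / Q = 1.186 × 10^5 m³ / 135.9 m³/d = 872.8 d
t = 872.8 d ≈ 2.391 years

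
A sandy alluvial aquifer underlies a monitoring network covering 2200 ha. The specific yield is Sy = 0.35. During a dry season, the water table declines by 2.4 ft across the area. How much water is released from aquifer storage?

ΔV ≈ 5.63 × 10^6 m³

A = 2200 ha = 2.2 × 10^7 m²
Δh = 2.4 ft = 0.7315 m
ΔV = Sy × A × Δh = 0.35 × 2.2 × 10^7 m² × 0.7315 m = 5.633 × 10^6 m³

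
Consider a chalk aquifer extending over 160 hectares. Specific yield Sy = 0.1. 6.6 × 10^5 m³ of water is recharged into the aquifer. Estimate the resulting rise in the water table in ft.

Δh ≈ 13.5 ft

A = 160 hectares = 1.6 × 10^6 m²
Δh = ΔV / (Sy × A) = 6.6 × 10^5 m³ / (0.1 × 1.6 × 10^6 m²) = 4.125 m
Δh = 4.125 m = 13.53 ft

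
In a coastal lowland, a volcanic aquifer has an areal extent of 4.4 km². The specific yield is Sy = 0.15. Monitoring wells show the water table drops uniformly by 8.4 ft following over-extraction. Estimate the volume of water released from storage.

ΔV ≈ 1.69 × 10^6 m³

A = 4.4 km² = 4.4 × 10^6 m²
Δh = 8.4 ft = 2.56 m
ΔV = Sy × A × Δh = 0.15 × 4.4 × 10^6 m² × 2.56 m = 1.69 × 10^6 m³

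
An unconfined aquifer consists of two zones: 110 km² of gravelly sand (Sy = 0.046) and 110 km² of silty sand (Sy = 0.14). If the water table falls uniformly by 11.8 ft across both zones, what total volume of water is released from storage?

ΔV ≈ 7.36 × 10^7 m³

A₁ = 110 km² = 1.1 × 10^8 m²; A₂ = 110 km² = 1.1 × 10^8 m²
Δh = 11.8 ft = 3.597 m
ΔV₁ = 0.046 × 1.1 × 10^8 × 3.597 = 1.82 × 10^7 m³
ΔV₂ = 0.14 × 1.1 × 10^8 × 3.597 = 5.539 × 10^7 m³
ΔV = ΔV₁ + ΔV₂ = 7.359 × 10^7 m³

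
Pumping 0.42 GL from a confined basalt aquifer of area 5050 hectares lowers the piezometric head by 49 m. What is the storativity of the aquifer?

A = 5050 hectares = 5.05 × 10^7 m²
ΔV = 0.42 GL = 4.2 × 10^5 m³
S = ΔV / (A × Δh) = 4.2 × 10^5 m³ / (5.05 × 10^7 m² × 49 m) = 1.697 × 10^-4

S ≈ 1.7 × 10^-4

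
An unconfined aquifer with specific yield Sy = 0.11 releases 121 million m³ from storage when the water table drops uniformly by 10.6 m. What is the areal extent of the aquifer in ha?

ΔV = 121 million m³ = 1.21 × 10^8 m³
A = ΔV / (Sy × Δh) = 1.21 × 10^8 / (0.11 × 10.6) = 1.038 × 10^8 m²
A = 1.038 × 10^8 m² = 10380 ha

A ≈ 10400 ha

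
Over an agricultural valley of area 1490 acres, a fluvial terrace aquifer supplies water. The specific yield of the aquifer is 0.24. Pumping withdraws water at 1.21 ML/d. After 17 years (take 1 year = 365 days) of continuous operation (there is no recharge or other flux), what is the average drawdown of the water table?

A = 1490 acres = 6.03 × 10^6 m²
Q = 1.21 ML/d = 1210 m³/d
t = 17 years = 6205 d
ΔV = Q × t = 1210 m³/d × 6205 d = 7.508 × 10^6 m³
Δh = ΔV / (Sy × A) = 7.508 × 10^6 / (0.24 × 6.03 × 10^6) = 5.188 m

Δh ≈ 5.19 m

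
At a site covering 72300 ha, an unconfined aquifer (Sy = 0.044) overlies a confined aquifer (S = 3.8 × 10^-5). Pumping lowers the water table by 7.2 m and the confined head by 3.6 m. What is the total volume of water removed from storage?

A = 72300 ha = 7.23 × 10^8 m²
Unconfined: ΔV_u = Sy × A × Δh_u = 0.044 × 7.23 × 10^8 × 7.2 = 2.29 × 10^8 m³
Confined: ΔV_c = S × A × Δh_c = 3.8 × 10^-5 × 7.23 × 10^8 × 3.6 = 98910 m³
Total ΔV = 2.29 × 10^8 + 98910 = 2.291 × 10^8 m³

ΔV ≈ 2.29 × 10^8 m³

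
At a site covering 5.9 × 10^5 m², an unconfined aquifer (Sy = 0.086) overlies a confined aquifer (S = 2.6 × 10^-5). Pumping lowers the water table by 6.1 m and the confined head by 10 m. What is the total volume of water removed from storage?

ΔV ≈ 3.1 × 10^5 m³

Unconfined: ΔV_u = Sy × A × Δh_u = 0.086 × 5.9 × 10^5 × 6.1 = 3.095 × 10^5 m³
Confined: ΔV_c = S × A × Δh_c = 2.6 × 10^-5 × 5.9 × 10^5 × 10 = 153.4 m³
Total ΔV = 3.095 × 10^5 + 153.4 = 3.097 × 10^5 m³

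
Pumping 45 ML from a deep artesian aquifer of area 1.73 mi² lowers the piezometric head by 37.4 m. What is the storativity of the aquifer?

A = 1.73 mi² = 4.481 × 10^6 m²
ΔV = 45 ML = 45000 m³
S = ΔV / (A × Δh) = 45000 m³ / (4.481 × 10^6 m² × 37.4 m) = 2.685 × 10^-4

S ≈ 2.7 × 10^-4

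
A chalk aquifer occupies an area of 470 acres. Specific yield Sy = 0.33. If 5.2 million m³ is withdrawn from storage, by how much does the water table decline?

Δh ≈ 8.28 m

A = 470 acres = 1.902 × 10^6 m²
ΔV = 5.2 million m³ = 5.2 × 10^6 m³
Δh = ΔV / (Sy × A) = 5.2 × 10^6 m³ / (0.33 × 1.902 × 10^6 m²) = 8.285 m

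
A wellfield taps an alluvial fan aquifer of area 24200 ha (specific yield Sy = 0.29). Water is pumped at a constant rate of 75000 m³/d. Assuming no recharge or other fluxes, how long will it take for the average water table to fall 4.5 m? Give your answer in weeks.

t ≈ 602 weeks

A = 24200 ha = 2.42 × 10^8 m²
ΔV = Sy × A × Δh = 0.29 × 2.42 × 10^8 × 4.5 = 3.158 × 10^8 m³
t = ΔV / Q = 3.158 × 10^8 m³ / 75000 m³/d = 4211 d
t = 4211 d ≈ 601.5 weeks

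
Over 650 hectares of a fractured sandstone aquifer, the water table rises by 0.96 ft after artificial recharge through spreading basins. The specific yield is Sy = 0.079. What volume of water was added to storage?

ΔV ≈ 1.5 × 10^5 m³

A = 650 hectares = 6.5 × 10^6 m²
Δh = 0.96 ft = 0.2926 m
ΔV = Sy × A × Δh = 0.079 × 6.5 × 10^6 m² × 0.2926 m = 1.503 × 10^5 m³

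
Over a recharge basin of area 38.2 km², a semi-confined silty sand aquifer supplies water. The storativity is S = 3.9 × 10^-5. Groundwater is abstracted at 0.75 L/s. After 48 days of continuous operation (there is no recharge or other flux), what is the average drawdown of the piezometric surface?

A = 38.2 km² = 3.82 × 10^7 m²
Q = 0.75 L/s = 64.8 m³/d
ΔV = Q × t = 64.8 m³/d × 48 d = 3110 m³
Δh = ΔV / (S × A) = 3110 / (3.9 × 10^-5 × 3.82 × 10^7) = 2.088 m

Δh ≈ 2.09 m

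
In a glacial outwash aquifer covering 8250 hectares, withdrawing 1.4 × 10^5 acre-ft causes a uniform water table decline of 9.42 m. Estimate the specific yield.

Sy ≈ 0.22

A = 8250 hectares = 8.25 × 10^7 m²
ΔV = 1.4 × 10^5 acre-ft = 1.727 × 10^8 m³
Sy = ΔV / (A × Δh) = 1.727 × 10^8 m³ / (8.25 × 10^7 m² × 9.42 m) = 0.2222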